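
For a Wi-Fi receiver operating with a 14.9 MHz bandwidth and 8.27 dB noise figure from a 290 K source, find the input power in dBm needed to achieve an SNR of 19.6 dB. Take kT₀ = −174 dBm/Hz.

Sensitivity = −174 + 10 log₁₀(B) + NF + SNR_min
= −174 + 71.73 + 8.27 + 19.6
= −74.40 dBm → −74.4 dBm

−74.4 dBm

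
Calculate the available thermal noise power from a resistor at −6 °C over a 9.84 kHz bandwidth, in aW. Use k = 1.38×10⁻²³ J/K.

T = −6 °C + 273.15 = 267.15 K
P_n = kTB = 1.38×10⁻²³ × 267.15 × 9.84×10³ = 3.63×10⁻¹⁷ W = 36.3 aW

36.3 aW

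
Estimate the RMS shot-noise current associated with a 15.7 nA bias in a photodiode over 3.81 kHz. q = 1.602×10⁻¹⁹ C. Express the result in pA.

4.38 pA

I_n = √(2qI·B)
2qI·B = 2 × 1.602×10⁻¹⁹ × 1.57×10⁻⁸ × 3.81×10³ = 1.92×10⁻²³ A²
I_n = √(1.92×10⁻²³) = 4.38×10⁻¹² A = 4.38 pA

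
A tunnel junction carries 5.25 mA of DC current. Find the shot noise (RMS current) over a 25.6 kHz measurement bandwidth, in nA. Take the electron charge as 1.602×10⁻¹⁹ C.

6.56 nA

I_n = √(2qI·B)
2qI·B = 2 × 1.602×10⁻¹⁹ × 5.25×10⁻³ × 2.56×10⁴ = 4.31×10⁻¹⁷ A²
I_n = √(4.31×10⁻¹⁷) = 6.56×10⁻⁹ A = 6.56 nA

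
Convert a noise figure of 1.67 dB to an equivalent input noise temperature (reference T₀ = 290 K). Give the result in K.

136 K

F = 10^(1.67/10) = 1.46893
T_e = (F − 1)·T₀ = (1.46893 − 1) × 290 = 136 K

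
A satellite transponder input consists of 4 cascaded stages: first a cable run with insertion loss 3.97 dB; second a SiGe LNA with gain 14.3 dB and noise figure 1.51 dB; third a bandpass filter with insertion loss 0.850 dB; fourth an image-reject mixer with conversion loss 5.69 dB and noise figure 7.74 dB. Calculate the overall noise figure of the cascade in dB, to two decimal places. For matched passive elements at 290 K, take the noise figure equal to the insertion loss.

6.14 dB

Convert to linear (a loss of L dB is a gain of −L dB): F_i = 10^(NF_i/10), G_i = 10^(G_i,dB/10)
  Stage 1: F_1 = 10^(3.97/10) = 2.495, G_1 = 10^(−3.97/10) = 0.4009
  Stage 2: F_2 = 10^(1.51/10) = 1.416, G_2 = 10^(14.3/10) = 26.92
  Stage 3: F_3 = 10^(0.850/10) = 1.216, G_3 = 10^(−0.850/10) = 0.8222
  Stage 4: F_4 = 10^(7.74/10) = 5.943, G_4 = 10^(−5.69/10) = 0.2698
Friis cascade:
  F = 2.495 + (1.416 − 1)/0.4009 + (1.216 − 1)/10.79 + (5.943 − 1)/8.872 = 4.109
NF = 10 log₁₀(4.109) = 6.14 dB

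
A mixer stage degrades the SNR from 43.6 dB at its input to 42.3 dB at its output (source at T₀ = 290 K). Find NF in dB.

NF (dB) = SNR_in(dB) − SNR_out(dB) when the source is at T₀
NF = 43.6 − 42.3 = 1.3 dB

1.3 dB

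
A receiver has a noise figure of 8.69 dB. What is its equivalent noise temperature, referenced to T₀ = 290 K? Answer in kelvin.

1855 K

F = 10^(8.69/10) = 7.39605
T_e = (F − 1)·T₀ = (7.39605 − 1) × 290 = 1855 K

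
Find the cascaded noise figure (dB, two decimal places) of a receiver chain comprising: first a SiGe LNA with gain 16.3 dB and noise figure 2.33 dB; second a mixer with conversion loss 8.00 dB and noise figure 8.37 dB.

2.67 dB

Convert to linear (a loss of L dB is a gain of −L dB): F_i = 10^(NF_i/10), G_i = 10^(G_i,dB/10)
  Stage 1: F_1 = 10^(2.33/10) = 1.710, G_1 = 10^(16.3/10) = 42.66
  Stage 2: F_2 = 10^(8.37/10) = 6.871, G_2 = 10^(−8.00/10) = 0.1585
Friis cascade:
  F = 1.710 + (6.871 − 1)/42.66 = 1.848
NF = 10 log₁₀(1.848) = 2.67 dB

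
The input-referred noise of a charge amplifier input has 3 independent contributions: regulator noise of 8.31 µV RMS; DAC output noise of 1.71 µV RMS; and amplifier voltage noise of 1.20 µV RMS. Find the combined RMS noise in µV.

Uncorrelated sources add in power (mean-square): V_tot = √(ΣV_i²)
V_tot = √[(8.31×10⁻⁶)² + (1.71×10⁻⁶)² + (1.20×10⁻⁶)²] = 8.57×10⁻⁶ V = 8.57 µV

8.57 µV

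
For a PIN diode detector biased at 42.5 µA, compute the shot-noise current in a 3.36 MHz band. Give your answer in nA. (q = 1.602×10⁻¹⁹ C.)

6.76 nA

I_n = √(2qI·B)
2qI·B = 2 × 1.602×10⁻¹⁹ × 4.25×10⁻⁵ × 3.36×10⁶ = 4.58×10⁻¹⁷ A²
I_n = √(4.58×10⁻¹⁷) = 6.76×10⁻⁹ A = 6.76 nA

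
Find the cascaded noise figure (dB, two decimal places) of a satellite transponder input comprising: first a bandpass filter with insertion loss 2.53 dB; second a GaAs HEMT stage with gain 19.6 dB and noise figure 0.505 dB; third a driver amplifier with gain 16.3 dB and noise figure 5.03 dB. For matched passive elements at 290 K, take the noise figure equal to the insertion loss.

Convert to linear (a loss of L dB is a gain of −L dB): F_i = 10^(NF_i/10), G_i = 10^(G_i,dB/10)
  Stage 1: F_1 = 10^(2.53/10) = 1.791, G_1 = 10^(−2.53/10) = 0.5585
  Stage 2: F_2 = 10^(0.505/10) = 1.123, G_2 = 10^(19.6/10) = 91.20
  Stage 3: F_3 = 10^(5.03/10) = 3.184, G_3 = 10^(16.3/10) = 42.66
Friis cascade:
  F = 1.791 + (1.123 − 1)/0.5585 + (3.184 − 1)/50.93 = 2.054
NF = 10 log₁₀(2.054) = 3.13 dB

3.13 dB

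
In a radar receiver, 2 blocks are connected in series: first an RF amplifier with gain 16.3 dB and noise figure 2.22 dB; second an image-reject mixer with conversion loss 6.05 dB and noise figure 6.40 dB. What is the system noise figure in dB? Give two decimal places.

2.42 dB

Convert to linear (a loss of L dB is a gain of −L dB): F_i = 10^(NF_i/10), G_i = 10^(G_i,dB/10)
  Stage 1: F_1 = 10^(2.22/10) = 1.667, G_1 = 10^(16.3/10) = 42.66
  Stage 2: F_2 = 10^(6.40/10) = 4.365, G_2 = 10^(−6.05/10) = 0.2483
Friis cascade:
  F = 1.667 + (4.365 − 1)/42.66 = 1.746
NF = 10 log₁₀(1.746) = 2.42 dB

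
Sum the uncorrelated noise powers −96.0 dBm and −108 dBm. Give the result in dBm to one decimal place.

Convert to linear, add, convert back:
P₁ = 2.51×10⁻¹³ W, P₂ = 1.58×10⁻¹⁴ W
P_tot = 2.67×10⁻¹³ W → 10 log₁₀(P_tot / 10⁻³) = −95.7 dBm

−95.7 dBm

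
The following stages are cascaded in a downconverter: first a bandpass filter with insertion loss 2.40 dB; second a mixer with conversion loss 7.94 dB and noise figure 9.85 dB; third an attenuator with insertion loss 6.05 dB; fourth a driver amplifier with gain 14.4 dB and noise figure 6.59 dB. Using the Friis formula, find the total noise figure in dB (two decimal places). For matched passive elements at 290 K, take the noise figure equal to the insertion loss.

23.11 dB

Convert to linear (a loss of L dB is a gain of −L dB): F_i = 10^(NF_i/10), G_i = 10^(G_i,dB/10)
  Stage 1: F_1 = 10^(2.40/10) = 1.738, G_1 = 10^(−2.40/10) = 0.5754
  Stage 2: F_2 = 10^(9.85/10) = 9.661, G_2 = 10^(−7.94/10) = 0.1607
  Stage 3: F_3 = 10^(6.05/10) = 4.027, G_3 = 10^(−6.05/10) = 0.2483
  Stage 4: F_4 = 10^(6.59/10) = 4.560, G_4 = 10^(14.4/10) = 27.54
Friis cascade:
  F = 1.738 + (9.661 − 1)/0.5754 + (4.027 − 1)/0.09247 + (4.560 − 1)/0.02296 = 204.6
NF = 10 log₁₀(204.6) = 23.11 dB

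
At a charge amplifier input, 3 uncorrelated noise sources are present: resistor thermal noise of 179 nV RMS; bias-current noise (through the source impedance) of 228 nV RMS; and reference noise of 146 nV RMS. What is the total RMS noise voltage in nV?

325 nV

Uncorrelated sources add in power (mean-square): V_tot = √(ΣV_i²)
V_tot = √[(1.79×10⁻⁷)² + (2.28×10⁻⁷)² + (1.46×10⁻⁷)²] = 3.25×10⁻⁷ V = 325 nV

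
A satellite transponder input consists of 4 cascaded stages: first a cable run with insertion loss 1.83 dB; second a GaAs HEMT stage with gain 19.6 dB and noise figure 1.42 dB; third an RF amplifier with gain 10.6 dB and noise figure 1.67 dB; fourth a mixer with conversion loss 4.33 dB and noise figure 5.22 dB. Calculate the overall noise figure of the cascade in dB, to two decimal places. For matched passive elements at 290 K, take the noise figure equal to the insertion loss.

Convert to linear (a loss of L dB is a gain of −L dB): F_i = 10^(NF_i/10), G_i = 10^(G_i,dB/10)
  Stage 1: F_1 = 10^(1.83/10) = 1.524, G_1 = 10^(−1.83/10) = 0.6561
  Stage 2: F_2 = 10^(1.42/10) = 1.387, G_2 = 10^(19.6/10) = 91.20
  Stage 3: F_3 = 10^(1.67/10) = 1.469, G_3 = 10^(10.6/10) = 11.48
  Stage 4: F_4 = 10^(5.22/10) = 3.327, G_4 = 10^(−4.33/10) = 0.3690
Friis cascade:
  F = 1.524 + (1.387 − 1)/0.6561 + (1.469 − 1)/59.84 + (3.327 − 1)/687.1 = 2.125
NF = 10 log₁₀(2.125) = 3.27 dB

3.27 dB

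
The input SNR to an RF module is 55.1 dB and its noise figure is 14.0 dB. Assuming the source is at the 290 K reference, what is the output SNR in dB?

By definition F = SNR_in/SNR_out, so in dB: SNR_out = SNR_in − NF
SNR_out = 55.1 − 14.0 = 41.1 dB

41.1 dB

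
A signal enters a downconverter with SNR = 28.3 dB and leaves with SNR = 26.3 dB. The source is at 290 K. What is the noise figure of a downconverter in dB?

2.0 dB

NF (dB) = SNR_in(dB) − SNR_out(dB) when the source is at T₀
NF = 28.3 − 26.3 = 2.0 dB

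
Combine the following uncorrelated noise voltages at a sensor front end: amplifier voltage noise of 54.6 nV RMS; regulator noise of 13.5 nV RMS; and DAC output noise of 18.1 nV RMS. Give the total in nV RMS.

Uncorrelated sources add in power (mean-square): V_tot = √(ΣV_i²)
V_tot = √[(5.46×10⁻⁸)² + (1.35×10⁻⁸)² + (1.81×10⁻⁸)²] = 5.91×10⁻⁸ V = 59.1 nV

59.1 nV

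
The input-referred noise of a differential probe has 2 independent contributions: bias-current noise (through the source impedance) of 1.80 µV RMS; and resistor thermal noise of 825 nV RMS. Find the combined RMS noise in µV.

1.98 µV

Uncorrelated sources add in power (mean-square): V_tot = √(ΣV_i²)
V_tot = √[(1.80×10⁻⁶)² + (8.25×10⁻⁷)²] = 1.98×10⁻⁶ V = 1.98 µV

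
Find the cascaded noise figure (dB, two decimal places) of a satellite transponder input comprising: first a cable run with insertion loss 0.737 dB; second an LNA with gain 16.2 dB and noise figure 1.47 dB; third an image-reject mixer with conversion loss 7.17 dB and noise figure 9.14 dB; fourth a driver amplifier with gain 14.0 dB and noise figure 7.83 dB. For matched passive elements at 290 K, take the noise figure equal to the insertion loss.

4.18 dB

Convert to linear (a loss of L dB is a gain of −L dB): F_i = 10^(NF_i/10), G_i = 10^(G_i,dB/10)
  Stage 1: F_1 = 10^(0.737/10) = 1.185, G_1 = 10^(−0.737/10) = 0.8439
  Stage 2: F_2 = 10^(1.47/10) = 1.403, G_2 = 10^(16.2/10) = 41.69
  Stage 3: F_3 = 10^(9.14/10) = 8.204, G_3 = 10^(−7.17/10) = 0.1919
  Stage 4: F_4 = 10^(7.83/10) = 6.067, G_4 = 10^(14.0/10) = 25.12
Friis cascade:
  F = 1.185 + (1.403 − 1)/0.8439 + (8.204 − 1)/35.18 + (6.067 − 1)/6.750 = 2.618
NF = 10 log₁₀(2.618) = 4.18 dB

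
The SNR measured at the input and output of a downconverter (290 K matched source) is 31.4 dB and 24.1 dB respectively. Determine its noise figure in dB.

7.3 dB

NF (dB) = SNR_in(dB) − SNR_out(dB) when the source is at T₀
NF = 31.4 − 24.1 = 7.3 dB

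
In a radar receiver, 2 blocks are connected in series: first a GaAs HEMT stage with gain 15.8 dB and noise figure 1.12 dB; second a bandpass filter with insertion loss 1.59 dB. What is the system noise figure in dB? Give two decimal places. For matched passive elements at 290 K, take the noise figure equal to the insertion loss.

Convert to linear (a loss of L dB is a gain of −L dB): F_i = 10^(NF_i/10), G_i = 10^(G_i,dB/10)
  Stage 1: F_1 = 10^(1.12/10) = 1.294, G_1 = 10^(15.8/10) = 38.02
  Stage 2: F_2 = 10^(1.59/10) = 1.442, G_2 = 10^(−1.59/10) = 0.6934
Friis cascade:
  F = 1.294 + (1.442 − 1)/38.02 = 1.306
NF = 10 log₁₀(1.306) = 1.16 dB

1.16 dB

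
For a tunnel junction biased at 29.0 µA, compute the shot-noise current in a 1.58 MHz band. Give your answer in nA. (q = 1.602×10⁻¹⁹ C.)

I_n = √(2qI·B)
2qI·B = 2 × 1.602×10⁻¹⁹ × 2.90×10⁻⁵ × 1.58×10⁶ = 1.47×10⁻¹⁷ A²
I_n = √(1.47×10⁻¹⁷) = 3.83×10⁻⁹ A = 3.83 nA

3.83 nA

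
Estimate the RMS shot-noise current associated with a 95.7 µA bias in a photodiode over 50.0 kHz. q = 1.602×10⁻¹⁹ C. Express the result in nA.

I_n = √(2qI·B)
2qI·B = 2 × 1.602×10⁻¹⁹ × 9.57×10⁻⁵ × 5.00×10⁴ = 1.53×10⁻¹⁸ A²
I_n = √(1.53×10⁻¹⁸) = 1.24×10⁻⁹ A = 1.24 nA

1.24 nA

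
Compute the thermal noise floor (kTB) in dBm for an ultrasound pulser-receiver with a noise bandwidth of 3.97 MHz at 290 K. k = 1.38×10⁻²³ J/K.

P_n = kTB = 1.38×10⁻²³ × 290 × 3.97×10⁶ = 1.59×10⁻¹⁴ W
In dBm: 10 log₁₀(1.59×10⁻¹⁴ / 10⁻³) = −108.0 dBm

−108.0 dBm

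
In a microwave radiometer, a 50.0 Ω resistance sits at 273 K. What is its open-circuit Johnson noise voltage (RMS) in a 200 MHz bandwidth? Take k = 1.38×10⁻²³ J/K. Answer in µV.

V_n = √(4kTRB)
4kTRB = 4 × 1.38×10⁻²³ × 273 × 5.00×10¹ × 2.00×10⁸ = 1.51×10⁻¹⁰ V²
V_n = √(1.51×10⁻¹⁰) = 1.23×10⁻⁵ V = 12.3 µV

12.3 µV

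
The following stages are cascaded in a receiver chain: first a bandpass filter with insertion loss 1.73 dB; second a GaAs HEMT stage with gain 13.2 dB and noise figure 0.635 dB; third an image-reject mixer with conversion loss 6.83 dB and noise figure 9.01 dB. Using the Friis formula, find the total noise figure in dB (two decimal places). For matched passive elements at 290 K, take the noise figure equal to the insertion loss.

3.46 dB

Convert to linear (a loss of L dB is a gain of −L dB): F_i = 10^(NF_i/10), G_i = 10^(G_i,dB/10)
  Stage 1: F_1 = 10^(1.73/10) = 1.489, G_1 = 10^(−1.73/10) = 0.6714
  Stage 2: F_2 = 10^(0.635/10) = 1.157, G_2 = 10^(13.2/10) = 20.89
  Stage 3: F_3 = 10^(9.01/10) = 7.962, G_3 = 10^(−6.83/10) = 0.2075
Friis cascade:
  F = 1.489 + (1.157 − 1)/0.6714 + (7.962 − 1)/14.03 = 2.220
NF = 10 log₁₀(2.220) = 3.46 dB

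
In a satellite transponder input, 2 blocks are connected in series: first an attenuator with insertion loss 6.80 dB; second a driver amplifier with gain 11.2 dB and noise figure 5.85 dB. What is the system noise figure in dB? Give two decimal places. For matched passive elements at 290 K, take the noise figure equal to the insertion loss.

12.65 dB

Convert to linear (a loss of L dB is a gain of −L dB): F_i = 10^(NF_i/10), G_i = 10^(G_i,dB/10)
  Stage 1: F_1 = 10^(6.80/10) = 4.786, G_1 = 10^(−6.80/10) = 0.2089
  Stage 2: F_2 = 10^(5.85/10) = 3.846, G_2 = 10^(11.2/10) = 13.18
Friis cascade:
  F = 4.786 + (3.846 − 1)/0.2089 = 18.41
NF = 10 log₁₀(18.41) = 12.65 dB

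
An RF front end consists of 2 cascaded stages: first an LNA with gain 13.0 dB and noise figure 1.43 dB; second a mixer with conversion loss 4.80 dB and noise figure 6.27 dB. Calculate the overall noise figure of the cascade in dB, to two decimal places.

Convert to linear (a loss of L dB is a gain of −L dB): F_i = 10^(NF_i/10), G_i = 10^(G_i,dB/10)
  Stage 1: F_1 = 10^(1.43/10) = 1.390, G_1 = 10^(13.0/10) = 19.95
  Stage 2: F_2 = 10^(6.27/10) = 4.236, G_2 = 10^(−4.80/10) = 0.3311
Friis cascade:
  F = 1.390 + (4.236 − 1)/19.95 = 1.552
NF = 10 log₁₀(1.552) = 1.91 dB

1.91 dB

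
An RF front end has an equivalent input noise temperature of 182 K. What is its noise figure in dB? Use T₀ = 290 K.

2.12 dB

F = 1 + T_e/T₀ = 1 + 182/290 = 1.62759
NF = 10 log₁₀(1.62759) = 2.12 dB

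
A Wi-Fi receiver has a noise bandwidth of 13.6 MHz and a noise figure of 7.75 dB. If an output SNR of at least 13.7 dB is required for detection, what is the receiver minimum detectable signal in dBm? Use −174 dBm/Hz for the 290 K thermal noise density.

Sensitivity = −174 + 10 log₁₀(B) + NF + SNR_min
= −174 + 71.34 + 7.75 + 13.7
= −81.21 dBm → −81.2 dBm

−81.2 dBm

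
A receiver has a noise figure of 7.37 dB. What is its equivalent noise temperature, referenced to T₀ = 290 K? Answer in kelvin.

1293 K

F = 10^(7.37/10) = 5.45758
T_e = (F − 1)·T₀ = (5.45758 − 1) × 290 = 1293 K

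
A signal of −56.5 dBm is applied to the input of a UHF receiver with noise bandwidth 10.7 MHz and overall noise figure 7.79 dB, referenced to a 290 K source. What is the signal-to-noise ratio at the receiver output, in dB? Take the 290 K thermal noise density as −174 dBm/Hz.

Noise floor: N = −174 + 10 log₁₀(B) + NF
10 log₁₀(1.07×10⁷) = 70.29 dB
N = −174 + 70.29 + 7.79 = −95.92 dBm
SNR = P_sig − N = −56.5 − (−95.92) = 39.42 dB → 39.4 dB

39.4 dB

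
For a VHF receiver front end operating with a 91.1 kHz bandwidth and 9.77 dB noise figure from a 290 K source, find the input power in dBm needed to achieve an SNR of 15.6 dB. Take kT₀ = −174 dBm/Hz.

−99.0 dBm

Sensitivity = −174 + 10 log₁₀(B) + NF + SNR_min
= −174 + 49.6 + 9.77 + 15.6
= −99.03 dBm → −99.0 dBm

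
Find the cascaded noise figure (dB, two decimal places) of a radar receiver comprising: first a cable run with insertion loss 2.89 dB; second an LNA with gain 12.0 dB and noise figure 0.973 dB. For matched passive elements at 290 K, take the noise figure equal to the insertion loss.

Convert to linear (a loss of L dB is a gain of −L dB): F_i = 10^(NF_i/10), G_i = 10^(G_i,dB/10)
  Stage 1: F_1 = 10^(2.89/10) = 1.945, G_1 = 10^(−2.89/10) = 0.5140
  Stage 2: F_2 = 10^(0.973/10) = 1.251, G_2 = 10^(12.0/10) = 15.85
Friis cascade:
  F = 1.945 + (1.251 − 1)/0.5140 = 2.434
NF = 10 log₁₀(2.434) = 3.86 dB

3.86 dB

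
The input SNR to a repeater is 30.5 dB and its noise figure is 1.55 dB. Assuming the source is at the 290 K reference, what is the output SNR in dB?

28.95 dB

By definition F = SNR_in/SNR_out, so in dB: SNR_out = SNR_in − NF
SNR_out = 30.5 − 1.55 = 28.95 dB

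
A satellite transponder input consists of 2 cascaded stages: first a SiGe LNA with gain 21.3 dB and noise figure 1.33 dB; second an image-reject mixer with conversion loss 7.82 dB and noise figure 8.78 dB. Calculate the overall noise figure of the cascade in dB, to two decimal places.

1.48 dB

Convert to linear (a loss of L dB is a gain of −L dB): F_i = 10^(NF_i/10), G_i = 10^(G_i,dB/10)
  Stage 1: F_1 = 10^(1.33/10) = 1.358, G_1 = 10^(21.3/10) = 134.9
  Stage 2: F_2 = 10^(8.78/10) = 7.551, G_2 = 10^(−7.82/10) = 0.1652
Friis cascade:
  F = 1.358 + (7.551 − 1)/134.9 = 1.407
NF = 10 log₁₀(1.407) = 1.48 dB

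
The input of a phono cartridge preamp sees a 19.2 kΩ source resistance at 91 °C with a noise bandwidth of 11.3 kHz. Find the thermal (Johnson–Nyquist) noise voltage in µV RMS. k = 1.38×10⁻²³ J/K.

2.09 µV

T = 91 °C + 273.15 = 364.15 K
V_n = √(4kTRB)
4kTRB = 4 × 1.38×10⁻²³ × 364.15 × 1.92×10⁴ × 1.13×10⁴ = 4.36×10⁻¹² V²
V_n = √(4.36×10⁻¹²) = 2.09×10⁻⁶ V = 2.09 µV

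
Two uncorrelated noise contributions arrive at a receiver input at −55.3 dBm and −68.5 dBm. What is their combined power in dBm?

−55.1 dBm

Convert to linear, add, convert back:
P₁ = 2.95×10⁻⁹ W, P₂ = 1.41×10⁻¹⁰ W
P_tot = 3.09×10⁻⁹ W → 10 log₁₀(P_tot / 10⁻³) = −55.1 dBm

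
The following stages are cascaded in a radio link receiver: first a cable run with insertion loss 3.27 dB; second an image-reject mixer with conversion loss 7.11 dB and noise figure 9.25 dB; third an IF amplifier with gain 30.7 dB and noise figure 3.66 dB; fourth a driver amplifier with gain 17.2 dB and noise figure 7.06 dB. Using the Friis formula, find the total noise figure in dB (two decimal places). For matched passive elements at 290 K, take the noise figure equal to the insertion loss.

Convert to linear (a loss of L dB is a gain of −L dB): F_i = 10^(NF_i/10), G_i = 10^(G_i,dB/10)
  Stage 1: F_1 = 10^(3.27/10) = 2.123, G_1 = 10^(−3.27/10) = 0.4710
  Stage 2: F_2 = 10^(9.25/10) = 8.414, G_2 = 10^(−7.11/10) = 0.1945
  Stage 3: F_3 = 10^(3.66/10) = 2.323, G_3 = 10^(30.7/10) = 1175
  Stage 4: F_4 = 10^(7.06/10) = 5.082, G_4 = 10^(17.2/10) = 52.48
Friis cascade:
  F = 2.123 + (8.414 − 1)/0.4710 + (2.323 − 1)/0.09162 + (5.082 − 1)/107.6 = 32.34
NF = 10 log₁₀(32.34) = 15.10 dB

15.10 dB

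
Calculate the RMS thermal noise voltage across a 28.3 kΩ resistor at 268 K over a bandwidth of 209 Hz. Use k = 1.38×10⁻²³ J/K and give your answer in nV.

V_n = √(4kTRB)
4kTRB = 4 × 1.38×10⁻²³ × 268 × 2.83×10⁴ × 2.09×10² = 8.75×10⁻¹⁴ V²
V_n = √(8.75×10⁻¹⁴) = 2.96×10⁻⁷ V = 296 nV

296 nV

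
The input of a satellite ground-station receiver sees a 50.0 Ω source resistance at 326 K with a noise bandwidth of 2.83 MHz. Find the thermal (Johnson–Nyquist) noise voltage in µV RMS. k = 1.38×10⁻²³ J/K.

V_n = √(4kTRB)
4kTRB = 4 × 1.38×10⁻²³ × 326 × 5.00×10¹ × 2.83×10⁶ = 2.55×10⁻¹² V²
V_n = √(2.55×10⁻¹²) = 1.60×10⁻⁶ V = 1.60 µV

1.60 µV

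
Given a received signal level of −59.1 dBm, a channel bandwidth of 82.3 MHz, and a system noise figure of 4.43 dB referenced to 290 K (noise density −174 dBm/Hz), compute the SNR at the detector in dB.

Noise floor: N = −174 + 10 log₁₀(B) + NF
10 log₁₀(8.23×10⁷) = 79.15 dB
N = −174 + 79.15 + 4.43 = −90.42 dBm
SNR = P_sig − N = −59.1 − (−90.42) = 31.32 dB → 31.3 dB

31.3 dB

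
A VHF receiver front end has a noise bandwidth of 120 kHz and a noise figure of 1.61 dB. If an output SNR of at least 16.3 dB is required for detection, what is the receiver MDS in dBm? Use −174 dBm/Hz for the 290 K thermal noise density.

−105.3 dBm

Sensitivity = −174 + 10 log₁₀(B) + NF + SNR_min
= −174 + 50.79 + 1.61 + 16.3
= −105.30 dBm → −105.3 dBm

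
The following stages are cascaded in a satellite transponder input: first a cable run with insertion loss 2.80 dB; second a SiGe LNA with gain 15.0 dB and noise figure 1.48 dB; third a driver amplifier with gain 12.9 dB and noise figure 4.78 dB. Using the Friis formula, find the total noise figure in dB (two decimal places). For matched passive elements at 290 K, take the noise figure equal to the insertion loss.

4.47 dB

Convert to linear (a loss of L dB is a gain of −L dB): F_i = 10^(NF_i/10), G_i = 10^(G_i,dB/10)
  Stage 1: F_1 = 10^(2.80/10) = 1.905, G_1 = 10^(−2.80/10) = 0.5248
  Stage 2: F_2 = 10^(1.48/10) = 1.406, G_2 = 10^(15.0/10) = 31.62
  Stage 3: F_3 = 10^(4.78/10) = 3.006, G_3 = 10^(12.9/10) = 19.50
Friis cascade:
  F = 1.905 + (1.406 − 1)/0.5248 + (3.006 − 1)/16.60 = 2.800
NF = 10 log₁₀(2.800) = 4.47 dB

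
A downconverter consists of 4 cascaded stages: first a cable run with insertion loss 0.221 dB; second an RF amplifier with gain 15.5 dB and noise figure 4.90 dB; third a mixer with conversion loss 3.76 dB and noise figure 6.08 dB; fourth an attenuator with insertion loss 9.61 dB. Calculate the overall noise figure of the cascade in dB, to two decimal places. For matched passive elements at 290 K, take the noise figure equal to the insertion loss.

5.93 dB

Convert to linear (a loss of L dB is a gain of −L dB): F_i = 10^(NF_i/10), G_i = 10^(G_i,dB/10)
  Stage 1: F_1 = 10^(0.221/10) = 1.052, G_1 = 10^(−0.221/10) = 0.9504
  Stage 2: F_2 = 10^(4.90/10) = 3.090, G_2 = 10^(15.5/10) = 35.48
  Stage 3: F_3 = 10^(6.08/10) = 4.055, G_3 = 10^(−3.76/10) = 0.4207
  Stage 4: F_4 = 10^(9.61/10) = 9.141, G_4 = 10^(−9.61/10) = 0.1094
Friis cascade:
  F = 1.052 + (3.090 − 1)/0.9504 + (4.055 − 1)/33.72 + (9.141 − 1)/14.19 = 3.916
NF = 10 log₁₀(3.916) = 5.93 dB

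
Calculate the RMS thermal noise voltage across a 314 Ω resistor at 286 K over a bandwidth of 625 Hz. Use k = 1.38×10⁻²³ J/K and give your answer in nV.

V_n = √(4kTRB)
4kTRB = 4 × 1.38×10⁻²³ × 286 × 3.14×10² × 6.25×10² = 3.10×10⁻¹⁵ V²
V_n = √(3.10×10⁻¹⁵) = 5.57×10⁻⁸ V = 55.7 nV

55.7 nV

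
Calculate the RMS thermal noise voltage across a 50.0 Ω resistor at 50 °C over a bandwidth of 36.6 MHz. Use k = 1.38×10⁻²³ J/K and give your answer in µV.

T = 50 °C + 273.15 = 323.15 K
V_n = √(4kTRB)
4kTRB = 4 × 1.38×10⁻²³ × 323.15 × 5.00×10¹ × 3.66×10⁷ = 3.26×10⁻¹¹ V²
V_n = √(3.26×10⁻¹¹) = 5.71×10⁻⁶ V = 5.71 µV

5.71 µV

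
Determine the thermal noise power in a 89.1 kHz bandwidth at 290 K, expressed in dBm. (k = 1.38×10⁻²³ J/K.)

P_n = kTB = 1.38×10⁻²³ × 290 × 8.91×10⁴ = 3.57×10⁻¹⁶ W
In dBm: 10 log₁₀(3.57×10⁻¹⁶ / 10⁻³) = −124.5 dBm

−124.5 dBm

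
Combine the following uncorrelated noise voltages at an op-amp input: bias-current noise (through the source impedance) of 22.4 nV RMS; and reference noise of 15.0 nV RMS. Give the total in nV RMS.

Uncorrelated sources add in power (mean-square): V_tot = √(ΣV_i²)
V_tot = √[(2.24×10⁻⁸)² + (1.50×10⁻⁸)²] = 2.70×10⁻⁸ V = 27.0 nV

27.0 nV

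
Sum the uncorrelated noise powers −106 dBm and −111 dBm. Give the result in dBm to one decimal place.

Convert to linear, add, convert back:
P₁ = 2.51×10⁻¹⁴ W, P₂ = 7.94×10⁻¹⁵ W
P_tot = 3.31×10⁻¹⁴ W → 10 log₁₀(P_tot / 10⁻³) = −104.8 dBm

−104.8 dBm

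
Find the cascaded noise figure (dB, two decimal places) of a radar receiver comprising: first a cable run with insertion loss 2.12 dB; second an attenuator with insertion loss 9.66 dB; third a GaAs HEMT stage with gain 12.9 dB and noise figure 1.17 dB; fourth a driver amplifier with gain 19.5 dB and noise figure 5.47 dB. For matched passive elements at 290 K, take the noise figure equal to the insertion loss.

13.36 dB

Convert to linear (a loss of L dB is a gain of −L dB): F_i = 10^(NF_i/10), G_i = 10^(G_i,dB/10)
  Stage 1: F_1 = 10^(2.12/10) = 1.629, G_1 = 10^(−2.12/10) = 0.6138
  Stage 2: F_2 = 10^(9.66/10) = 9.247, G_2 = 10^(−9.66/10) = 0.1081
  Stage 3: F_3 = 10^(1.17/10) = 1.309, G_3 = 10^(12.9/10) = 19.50
  Stage 4: F_4 = 10^(5.47/10) = 3.524, G_4 = 10^(19.5/10) = 89.13
Friis cascade:
  F = 1.629 + (9.247 − 1)/0.6138 + (1.309 − 1)/0.06637 + (3.524 − 1)/1.294 = 21.67
NF = 10 log₁₀(21.67) = 13.36 dB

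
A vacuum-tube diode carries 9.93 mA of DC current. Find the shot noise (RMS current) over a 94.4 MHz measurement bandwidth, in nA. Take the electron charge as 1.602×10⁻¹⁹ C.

548 nA

I_n = √(2qI·B)
2qI·B = 2 × 1.602×10⁻¹⁹ × 9.93×10⁻³ × 9.44×10⁷ = 3.00×10⁻¹³ A²
I_n = √(3.00×10⁻¹³) = 5.48×10⁻⁷ A = 548 nA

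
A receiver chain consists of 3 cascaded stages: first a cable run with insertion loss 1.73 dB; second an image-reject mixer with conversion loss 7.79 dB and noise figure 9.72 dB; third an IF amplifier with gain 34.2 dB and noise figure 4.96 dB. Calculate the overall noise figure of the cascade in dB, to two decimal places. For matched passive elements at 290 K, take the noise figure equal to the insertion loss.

15.19 dB

Convert to linear (a loss of L dB is a gain of −L dB): F_i = 10^(NF_i/10), G_i = 10^(G_i,dB/10)
  Stage 1: F_1 = 10^(1.73/10) = 1.489, G_1 = 10^(−1.73/10) = 0.6714
  Stage 2: F_2 = 10^(9.72/10) = 9.376, G_2 = 10^(−7.79/10) = 0.1663
  Stage 3: F_3 = 10^(4.96/10) = 3.133, G_3 = 10^(34.2/10) = 2630
Friis cascade:
  F = 1.489 + (9.376 − 1)/0.6714 + (3.133 − 1)/0.1117 = 33.06
NF = 10 log₁₀(33.06) = 15.19 dB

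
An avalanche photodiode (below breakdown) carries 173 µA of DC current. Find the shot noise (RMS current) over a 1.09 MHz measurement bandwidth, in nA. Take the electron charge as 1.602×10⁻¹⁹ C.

7.77 nA

I_n = √(2qI·B)
2qI·B = 2 × 1.602×10⁻¹⁹ × 1.73×10⁻⁴ × 1.09×10⁶ = 6.04×10⁻¹⁷ A²
I_n = √(6.04×10⁻¹⁷) = 7.77×10⁻⁹ A = 7.77 nA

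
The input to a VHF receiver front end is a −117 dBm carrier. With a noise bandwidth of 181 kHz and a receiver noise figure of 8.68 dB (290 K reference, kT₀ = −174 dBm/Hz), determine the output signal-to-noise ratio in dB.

−4.3 dB

Noise floor: N = −174 + 10 log₁₀(B) + NF
10 log₁₀(1.81×10⁵) = 52.58 dB
N = −174 + 52.58 + 8.68 = −112.74 dBm
SNR = P_sig − N = −117 − (−112.74) = −4.26 dB → −4.3 dB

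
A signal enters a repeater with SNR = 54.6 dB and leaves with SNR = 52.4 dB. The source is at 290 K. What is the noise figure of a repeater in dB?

2.2 dB

NF (dB) = SNR_in(dB) − SNR_out(dB) when the source is at T₀
NF = 54.6 − 52.4 = 2.2 dB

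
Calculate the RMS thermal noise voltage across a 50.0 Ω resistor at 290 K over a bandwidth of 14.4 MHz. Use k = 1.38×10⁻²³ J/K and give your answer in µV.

3.39 µV

V_n = √(4kTRB)
4kTRB = 4 × 1.38×10⁻²³ × 290 × 5.00×10¹ × 1.44×10⁷ = 1.15×10⁻¹¹ V²
V_n = √(1.15×10⁻¹¹) = 3.39×10⁻⁶ V = 3.39 µV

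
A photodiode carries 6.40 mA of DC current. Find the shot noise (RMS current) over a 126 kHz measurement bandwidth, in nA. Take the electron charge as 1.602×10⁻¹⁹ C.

16.1 nA

I_n = √(2qI·B)
2qI·B = 2 × 1.602×10⁻¹⁹ × 6.40×10⁻³ × 1.26×10⁵ = 2.58×10⁻¹⁶ A²
I_n = √(2.58×10⁻¹⁶) = 1.61×10⁻⁸ A = 16.1 nA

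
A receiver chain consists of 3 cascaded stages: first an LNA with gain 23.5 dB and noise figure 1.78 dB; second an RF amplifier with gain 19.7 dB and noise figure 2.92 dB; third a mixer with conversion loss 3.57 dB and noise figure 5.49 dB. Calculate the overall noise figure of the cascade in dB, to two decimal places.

Convert to linear (a loss of L dB is a gain of −L dB): F_i = 10^(NF_i/10), G_i = 10^(G_i,dB/10)
  Stage 1: F_1 = 10^(1.78/10) = 1.507, G_1 = 10^(23.5/10) = 223.9
  Stage 2: F_2 = 10^(2.92/10) = 1.959, G_2 = 10^(19.7/10) = 93.33
  Stage 3: F_3 = 10^(5.49/10) = 3.540, G_3 = 10^(−3.57/10) = 0.4395
Friis cascade:
  F = 1.507 + (1.959 − 1)/223.9 + (3.540 − 1)/2.089×10⁴ = 1.511
NF = 10 log₁₀(1.511) = 1.79 dB

1.79 dB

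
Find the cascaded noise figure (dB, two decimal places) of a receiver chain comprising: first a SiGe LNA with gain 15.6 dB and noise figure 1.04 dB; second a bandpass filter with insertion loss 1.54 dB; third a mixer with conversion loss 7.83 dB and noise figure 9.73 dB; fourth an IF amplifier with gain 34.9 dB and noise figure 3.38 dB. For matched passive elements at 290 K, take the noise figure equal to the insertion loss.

Convert to linear (a loss of L dB is a gain of −L dB): F_i = 10^(NF_i/10), G_i = 10^(G_i,dB/10)
  Stage 1: F_1 = 10^(1.04/10) = 1.271, G_1 = 10^(15.6/10) = 36.31
  Stage 2: F_2 = 10^(1.54/10) = 1.426, G_2 = 10^(−1.54/10) = 0.7015
  Stage 3: F_3 = 10^(9.73/10) = 9.397, G_3 = 10^(−7.83/10) = 0.1648
  Stage 4: F_4 = 10^(3.38/10) = 2.178, G_4 = 10^(34.9/10) = 3090
Friis cascade:
  F = 1.271 + (1.426 − 1)/36.31 + (9.397 − 1)/25.47 + (2.178 − 1)/4.198 = 1.893
NF = 10 log₁₀(1.893) = 2.77 dB

2.77 dB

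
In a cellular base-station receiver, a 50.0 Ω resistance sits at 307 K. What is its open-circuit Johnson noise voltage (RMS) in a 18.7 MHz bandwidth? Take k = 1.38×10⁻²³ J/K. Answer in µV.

V_n = √(4kTRB)
4kTRB = 4 × 1.38×10⁻²³ × 307 × 5.00×10¹ × 1.87×10⁷ = 1.58×10⁻¹¹ V²
V_n = √(1.58×10⁻¹¹) = 3.98×10⁻⁶ V = 3.98 µV

3.98 µV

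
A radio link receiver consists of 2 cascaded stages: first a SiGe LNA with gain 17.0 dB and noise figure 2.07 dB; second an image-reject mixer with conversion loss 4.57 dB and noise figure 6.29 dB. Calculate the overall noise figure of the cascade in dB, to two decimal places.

Convert to linear (a loss of L dB is a gain of −L dB): F_i = 10^(NF_i/10), G_i = 10^(G_i,dB/10)
  Stage 1: F_1 = 10^(2.07/10) = 1.611, G_1 = 10^(17.0/10) = 50.12
  Stage 2: F_2 = 10^(6.29/10) = 4.256, G_2 = 10^(−4.57/10) = 0.3491
Friis cascade:
  F = 1.611 + (4.256 − 1)/50.12 = 1.676
NF = 10 log₁₀(1.676) = 2.24 dB

2.24 dB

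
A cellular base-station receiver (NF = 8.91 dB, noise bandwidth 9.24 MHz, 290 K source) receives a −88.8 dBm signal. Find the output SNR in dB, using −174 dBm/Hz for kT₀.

6.6 dB

Noise floor: N = −174 + 10 log₁₀(B) + NF
10 log₁₀(9.24×10⁶) = 69.66 dB
N = −174 + 69.66 + 8.91 = −95.43 dBm
SNR = P_sig − N = −88.8 − (−95.43) = 6.63 dB → 6.6 dB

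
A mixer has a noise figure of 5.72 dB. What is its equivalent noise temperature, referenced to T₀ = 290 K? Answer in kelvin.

F = 10^(5.72/10) = 3.7325
T_e = (F − 1)·T₀ = (3.7325 − 1) × 290 = 792 K

792 K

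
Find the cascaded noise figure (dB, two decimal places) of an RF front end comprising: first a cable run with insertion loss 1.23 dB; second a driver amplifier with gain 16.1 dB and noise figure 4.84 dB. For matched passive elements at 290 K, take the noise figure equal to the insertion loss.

Convert to linear (a loss of L dB is a gain of −L dB): F_i = 10^(NF_i/10), G_i = 10^(G_i,dB/10)
  Stage 1: F_1 = 10^(1.23/10) = 1.327, G_1 = 10^(−1.23/10) = 0.7534
  Stage 2: F_2 = 10^(4.84/10) = 3.048, G_2 = 10^(16.1/10) = 40.74
Friis cascade:
  F = 1.327 + (3.048 − 1)/0.7534 = 4.046
NF = 10 log₁₀(4.046) = 6.07 dB

6.07 dB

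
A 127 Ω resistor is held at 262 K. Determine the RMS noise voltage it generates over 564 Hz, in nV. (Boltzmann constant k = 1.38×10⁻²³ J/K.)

32.2 nV

V_n = √(4kTRB)
4kTRB = 4 × 1.38×10⁻²³ × 262 × 1.27×10² × 5.64×10² = 1.04×10⁻¹⁵ V²
V_n = √(1.04×10⁻¹⁵) = 3.22×10⁻⁸ V = 32.2 nV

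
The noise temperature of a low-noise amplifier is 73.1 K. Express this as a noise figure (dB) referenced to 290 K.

F = 1 + T_e/T₀ = 1 + 73.1/290 = 1.25207
NF = 10 log₁₀(1.25207) = 0.976 dB

0.976 dB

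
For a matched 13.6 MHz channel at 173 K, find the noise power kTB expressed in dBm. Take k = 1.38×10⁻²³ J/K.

P_n = kTB = 1.38×10⁻²³ × 173 × 1.36×10⁷ = 3.25×10⁻¹⁴ W
In dBm: 10 log₁₀(3.25×10⁻¹⁴ / 10⁻³) = −104.9 dBm

−104.9 dBm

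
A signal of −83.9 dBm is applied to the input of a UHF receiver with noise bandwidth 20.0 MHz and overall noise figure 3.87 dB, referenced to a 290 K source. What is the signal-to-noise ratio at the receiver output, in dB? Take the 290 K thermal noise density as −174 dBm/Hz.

13.2 dB

Noise floor: N = −174 + 10 log₁₀(B) + NF
10 log₁₀(2.00×10⁷) = 73.01 dB
N = −174 + 73.01 + 3.87 = −97.12 dBm
SNR = P_sig − N = −83.9 − (−97.12) = 13.22 dB → 13.2 dB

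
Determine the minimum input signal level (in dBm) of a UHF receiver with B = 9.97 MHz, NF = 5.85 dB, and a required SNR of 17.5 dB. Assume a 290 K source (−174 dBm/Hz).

−80.7 dBm

Sensitivity = −174 + 10 log₁₀(B) + NF + SNR_min
= −174 + 69.99 + 5.85 + 17.5
= −80.66 dBm → −80.7 dBm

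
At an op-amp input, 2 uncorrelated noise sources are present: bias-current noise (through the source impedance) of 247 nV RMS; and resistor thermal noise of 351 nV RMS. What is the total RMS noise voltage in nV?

Uncorrelated sources add in power (mean-square): V_tot = √(ΣV_i²)
V_tot = √[(2.47×10⁻⁷)² + (3.51×10⁻⁷)²] = 4.29×10⁻⁷ V = 429 nV

429 nV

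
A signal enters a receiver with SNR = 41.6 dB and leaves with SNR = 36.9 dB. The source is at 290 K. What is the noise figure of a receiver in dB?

NF (dB) = SNR_in(dB) − SNR_out(dB) when the source is at T₀
NF = 41.6 − 36.9 = 4.7 dB

4.7 dB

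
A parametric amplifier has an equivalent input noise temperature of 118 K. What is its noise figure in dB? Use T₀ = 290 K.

F = 1 + T_e/T₀ = 1 + 118/290 = 1.4069
NF = 10 log₁₀(1.4069) = 1.48 dB

1.48 dB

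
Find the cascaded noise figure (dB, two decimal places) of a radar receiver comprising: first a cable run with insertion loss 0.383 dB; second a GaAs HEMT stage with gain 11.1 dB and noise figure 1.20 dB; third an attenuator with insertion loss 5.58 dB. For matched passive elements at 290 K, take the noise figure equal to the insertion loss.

2.20 dB

Convert to linear (a loss of L dB is a gain of −L dB): F_i = 10^(NF_i/10), G_i = 10^(G_i,dB/10)
  Stage 1: F_1 = 10^(0.383/10) = 1.092, G_1 = 10^(−0.383/10) = 0.9156
  Stage 2: F_2 = 10^(1.20/10) = 1.318, G_2 = 10^(11.1/10) = 12.88
  Stage 3: F_3 = 10^(5.58/10) = 3.614, G_3 = 10^(−5.58/10) = 0.2767
Friis cascade:
  F = 1.092 + (1.318 − 1)/0.9156 + (3.614 − 1)/11.80 = 1.661
NF = 10 log₁₀(1.661) = 2.20 dB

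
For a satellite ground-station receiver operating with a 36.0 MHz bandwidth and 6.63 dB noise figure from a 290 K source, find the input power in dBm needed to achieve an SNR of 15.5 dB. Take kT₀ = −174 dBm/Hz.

−76.3 dBm

Sensitivity = −174 + 10 log₁₀(B) + NF + SNR_min
= −174 + 75.56 + 6.63 + 15.5
= −76.31 dBm → −76.3 dBm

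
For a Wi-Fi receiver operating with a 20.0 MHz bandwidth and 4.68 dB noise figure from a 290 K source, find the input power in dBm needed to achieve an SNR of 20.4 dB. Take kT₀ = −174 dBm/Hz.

Sensitivity = −174 + 10 log₁₀(B) + NF + SNR_min
= −174 + 73.01 + 4.68 + 20.4
= −75.91 dBm → −75.9 dBm

−75.9 dBm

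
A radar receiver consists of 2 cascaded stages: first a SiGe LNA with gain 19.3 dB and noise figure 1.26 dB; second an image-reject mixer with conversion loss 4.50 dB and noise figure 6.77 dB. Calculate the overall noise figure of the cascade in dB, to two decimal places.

Convert to linear (a loss of L dB is a gain of −L dB): F_i = 10^(NF_i/10), G_i = 10^(G_i,dB/10)
  Stage 1: F_1 = 10^(1.26/10) = 1.337, G_1 = 10^(19.3/10) = 85.11
  Stage 2: F_2 = 10^(6.77/10) = 4.753, G_2 = 10^(−4.50/10) = 0.3548
Friis cascade:
  F = 1.337 + (4.753 − 1)/85.11 = 1.381
NF = 10 log₁₀(1.381) = 1.40 dB

1.40 dB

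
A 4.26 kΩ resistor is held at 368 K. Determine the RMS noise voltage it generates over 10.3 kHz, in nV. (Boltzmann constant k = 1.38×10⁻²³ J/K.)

V_n = √(4kTRB)
4kTRB = 4 × 1.38×10⁻²³ × 368 × 4.26×10³ × 1.03×10⁴ = 8.91×10⁻¹³ V²
V_n = √(8.91×10⁻¹³) = 9.44×10⁻⁷ V = 944 nV

944 nV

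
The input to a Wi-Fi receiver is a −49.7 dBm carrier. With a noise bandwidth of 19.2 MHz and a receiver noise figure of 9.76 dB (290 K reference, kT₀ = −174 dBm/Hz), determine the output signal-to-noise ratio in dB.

Noise floor: N = −174 + 10 log₁₀(B) + NF
10 log₁₀(1.92×10⁷) = 72.83 dB
N = −174 + 72.83 + 9.76 = −91.41 dBm
SNR = P_sig − N = −49.7 − (−91.41) = 41.71 dB → 41.7 dB

41.7 dB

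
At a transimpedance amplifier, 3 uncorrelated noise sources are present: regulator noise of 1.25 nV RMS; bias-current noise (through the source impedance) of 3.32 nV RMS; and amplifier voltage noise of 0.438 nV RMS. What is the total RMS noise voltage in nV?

Uncorrelated sources add in power (mean-square): V_tot = √(ΣV_i²)
V_tot = √[(1.25×10⁻⁹)² + (3.32×10⁻⁹)² + (4.38×10⁻¹⁰)²] = 3.57×10⁻⁹ V = 3.57 nV

3.57 nV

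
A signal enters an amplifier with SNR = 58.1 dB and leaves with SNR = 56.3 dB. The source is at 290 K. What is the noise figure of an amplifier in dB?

1.8 dB

NF (dB) = SNR_in(dB) − SNR_out(dB) when the source is at T₀
NF = 58.1 − 56.3 = 1.8 dB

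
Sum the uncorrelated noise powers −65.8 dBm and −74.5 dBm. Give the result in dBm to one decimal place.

−65.3 dBm

Convert to linear, add, convert back:
P₁ = 2.63×10⁻¹⁰ W, P₂ = 3.55×10⁻¹¹ W
P_tot = 2.99×10⁻¹⁰ W → 10 log₁₀(P_tot / 10⁻³) = −65.3 dBm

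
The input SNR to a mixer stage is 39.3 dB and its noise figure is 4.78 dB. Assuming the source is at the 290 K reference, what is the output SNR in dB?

By definition F = SNR_in/SNR_out, so in dB: SNR_out = SNR_in − NF
SNR_out = 39.3 − 4.78 = 34.52 dB

34.52 dB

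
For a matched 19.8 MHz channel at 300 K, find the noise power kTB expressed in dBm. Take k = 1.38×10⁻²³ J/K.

−100.9 dBm

P_n = kTB = 1.38×10⁻²³ × 300 × 1.98×10⁷ = 8.20×10⁻¹⁴ W
In dBm: 10 log₁₀(8.20×10⁻¹⁴ / 10⁻³) = −100.9 dBm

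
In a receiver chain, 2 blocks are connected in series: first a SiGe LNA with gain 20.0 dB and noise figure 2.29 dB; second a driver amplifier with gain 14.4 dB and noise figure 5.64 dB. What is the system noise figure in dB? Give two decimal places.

2.36 dB

Convert to linear (a loss of L dB is a gain of −L dB): F_i = 10^(NF_i/10), G_i = 10^(G_i,dB/10)
  Stage 1: F_1 = 10^(2.29/10) = 1.694, G_1 = 10^(20.0/10) = 100.0
  Stage 2: F_2 = 10^(5.64/10) = 3.664, G_2 = 10^(14.4/10) = 27.54
Friis cascade:
  F = 1.694 + (3.664 − 1)/100.0 = 1.721
NF = 10 log₁₀(1.721) = 2.36 dB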